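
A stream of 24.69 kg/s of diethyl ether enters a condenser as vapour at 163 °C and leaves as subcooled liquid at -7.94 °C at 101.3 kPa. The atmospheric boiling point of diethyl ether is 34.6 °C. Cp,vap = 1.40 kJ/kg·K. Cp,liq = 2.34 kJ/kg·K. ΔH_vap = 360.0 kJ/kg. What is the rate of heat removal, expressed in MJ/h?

vapour 163→34.6 °C: -179.76 kJ/kg
condensation at 34.6 °C: -360 kJ/kg
liquid 34.6→-7.94 °C: -99.544 kJ/kg
Δh = -179.76 + -360 + -99.544 = -639.3 kJ/kg
Q = ṁ·Δh = 24.69 kg/s × -639.3 kJ/kg = -15784 kJ/s
|Q| = 15784 kW = 56824 MJ/h

Q_c = 56800 MJ/h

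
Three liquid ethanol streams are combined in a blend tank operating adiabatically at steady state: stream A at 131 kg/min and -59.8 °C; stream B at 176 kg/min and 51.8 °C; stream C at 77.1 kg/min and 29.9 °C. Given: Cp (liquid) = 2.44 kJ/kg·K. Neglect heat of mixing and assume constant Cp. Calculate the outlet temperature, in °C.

Energy balance with Q = 0: Σ ṁᵢCp,ᵢ(T_out − Tᵢ) = 0
Σ ṁᵢCp,ᵢTᵢ = 131×2.44×-59.8 + 176×2.44×51.8 + 77.1×2.44×29.9 = 8755.4
Σ ṁᵢCp,ᵢ = 131×2.44 + 176×2.44 + 77.1×2.44 = 937.2
T_out = 8755.4 / 937.2 = 9.3421 °C

T_out = 9.34 °C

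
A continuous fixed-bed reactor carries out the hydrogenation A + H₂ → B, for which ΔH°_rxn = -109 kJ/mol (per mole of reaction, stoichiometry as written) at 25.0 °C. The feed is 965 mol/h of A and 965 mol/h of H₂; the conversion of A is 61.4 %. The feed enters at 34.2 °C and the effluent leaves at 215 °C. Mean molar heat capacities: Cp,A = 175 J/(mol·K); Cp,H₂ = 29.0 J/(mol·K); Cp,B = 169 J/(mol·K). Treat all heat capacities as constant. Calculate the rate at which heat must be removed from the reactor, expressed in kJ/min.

Extent of reaction ξ = 0.614 × 965 = 592.51 mol/h
Reaction term: ξ·ΔH°_rxn = 592.51 × -109 = -64584 kJ/h
Sensible, feed 34.2→25 °C: -1811.1 kJ/h
Outlet flows (mol/h): A 372.49, H₂ 372.49, B 592.51
Sensible, products 25→215 °C: 33463 kJ/h
Q = ΔH = -32931 kJ/h = -9.1476 kW
Heat removed = 548.86 kJ/min

Q_out = 549 kJ/min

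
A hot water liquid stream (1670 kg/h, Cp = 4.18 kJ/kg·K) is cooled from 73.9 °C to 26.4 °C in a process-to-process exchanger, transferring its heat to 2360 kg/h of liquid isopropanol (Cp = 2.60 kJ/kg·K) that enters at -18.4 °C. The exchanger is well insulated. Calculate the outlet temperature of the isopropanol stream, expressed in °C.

T_c,out = 35.6 °C

Heat released by hot stream: Q = 1670 × 4.18 × (73.9 − 26.4) = 331580 kJ/h
Energy balance on cold side (adiabatic exchanger): Q = ṁ_c·Cp_c·(T_c,out − T_c,in)
T_c,out = -18.4 + 331580/(2360 × 2.60) = 35.638 °C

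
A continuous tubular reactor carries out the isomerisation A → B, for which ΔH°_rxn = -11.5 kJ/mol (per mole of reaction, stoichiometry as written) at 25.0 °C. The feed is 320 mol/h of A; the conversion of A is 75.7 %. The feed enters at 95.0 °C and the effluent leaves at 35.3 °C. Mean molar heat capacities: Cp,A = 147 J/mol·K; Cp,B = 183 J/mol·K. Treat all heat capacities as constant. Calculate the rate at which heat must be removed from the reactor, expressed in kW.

Extent of reaction ξ = 0.757 × 320 = 242.24 mol/h
Reaction term: ξ·ΔH°_rxn = 242.24 × -11.5 = -2785.8 kJ/h
Sensible, feed 95.0→25 °C: -3292.8 kJ/h
Outlet flows (mol/h): A 77.76, B 242.24
Sensible, products 25→35.3 °C: 574.33 kJ/h
Q = ΔH = -5504.2 kJ/h = -1.529 kW
Heat removed = 1.529 kW

Q_out = 1.53 kW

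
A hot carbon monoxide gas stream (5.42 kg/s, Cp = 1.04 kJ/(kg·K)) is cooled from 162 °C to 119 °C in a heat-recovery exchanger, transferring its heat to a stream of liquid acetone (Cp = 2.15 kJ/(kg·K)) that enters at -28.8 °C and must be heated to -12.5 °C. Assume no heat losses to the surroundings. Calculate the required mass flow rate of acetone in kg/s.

Heat released by hot stream: Q = 5.42 × 1.04 × (162 − 119) = 242.38 kJ/s
Energy balance on cold side (adiabatic exchanger): Q = ṁ_c·Cp_c·(T_c,out − T_c,in)
ṁ_c = 242.38 / [2.15 × (-12.5 − -28.8)] = 6.9163 kg/s

ṁ_c = 6.92 kg/s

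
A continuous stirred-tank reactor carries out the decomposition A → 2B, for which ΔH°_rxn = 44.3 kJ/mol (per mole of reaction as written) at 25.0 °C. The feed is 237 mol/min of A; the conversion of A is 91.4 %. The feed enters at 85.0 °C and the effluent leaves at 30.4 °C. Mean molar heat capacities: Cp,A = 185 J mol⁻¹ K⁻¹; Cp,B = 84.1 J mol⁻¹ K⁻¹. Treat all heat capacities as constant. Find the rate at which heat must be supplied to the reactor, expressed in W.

Q_in = 120000 W

Extent of reaction ξ = 0.914 × 237 = 216.62 mol/min
Reaction term: ξ·ΔH°_rxn = 216.62 × 44.3 = 9596.2 kJ/min
Sensible, feed 85.0→25 °C: -2630.7 kJ/min
Outlet flows (mol/min): A 20.382, B 433.24
Sensible, products 25→30.4 °C: 217.11 kJ/min
Q = ΔH = 7182.6 kJ/min = 119.71 kW
Heat supplied = 119710 W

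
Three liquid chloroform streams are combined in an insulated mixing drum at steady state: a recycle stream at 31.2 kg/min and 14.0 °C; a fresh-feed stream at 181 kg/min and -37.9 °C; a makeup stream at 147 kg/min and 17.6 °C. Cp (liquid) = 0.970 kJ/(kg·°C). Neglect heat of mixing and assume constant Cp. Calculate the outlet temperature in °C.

No heat crosses the boundary, so H_out = H_in.
Σ ṁᵢCp,ᵢTᵢ = 31.2×0.970×14.0 + 181×0.970×-37.9 + 147×0.970×17.6 = -3720.8
Σ ṁᵢCp,ᵢ = 31.2×0.970 + 181×0.970 + 147×0.970 = 348.42
T_out = -3720.8 / 348.42 = -10.679 °C

T_out = -10.7 °C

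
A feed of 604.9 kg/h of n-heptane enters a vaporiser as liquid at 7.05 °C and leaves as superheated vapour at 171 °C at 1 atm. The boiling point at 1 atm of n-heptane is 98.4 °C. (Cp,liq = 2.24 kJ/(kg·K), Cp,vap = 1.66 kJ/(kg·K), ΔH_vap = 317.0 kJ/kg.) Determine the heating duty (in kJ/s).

Q = 108 kJ/s

liquid 7.05→98.4 °C: 204.62 kJ/kg
vaporisation at 98.4 °C: 317 kJ/kg
vapour 98.4→171 °C: 120.52 kJ/kg
Δh = 204.62 + 317 + 120.52 = 642.14 kJ/kg
Q = ṁ·Δh = 604.9 kg/h × 642.14 kJ/kg = 388430 kJ/h
|Q| = 107.9 kW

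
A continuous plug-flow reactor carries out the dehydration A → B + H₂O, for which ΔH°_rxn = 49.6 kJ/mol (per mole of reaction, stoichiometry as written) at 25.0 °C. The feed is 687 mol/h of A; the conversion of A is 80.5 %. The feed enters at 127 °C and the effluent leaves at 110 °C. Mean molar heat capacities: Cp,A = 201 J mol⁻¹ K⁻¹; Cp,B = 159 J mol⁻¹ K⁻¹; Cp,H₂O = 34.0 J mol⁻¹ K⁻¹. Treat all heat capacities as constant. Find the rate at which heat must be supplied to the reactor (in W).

Q_in = 6860 W

Extent of reaction ξ = 0.805 × 687 = 553.04 mol/h
Reaction term: ξ·ΔH°_rxn = 553.04 × 49.6 = 27431 kJ/h
Sensible, feed 127→25 °C: -14085 kJ/h
Outlet flows (mol/h): A 133.96, B 553.04, H₂O 553.04
Sensible, products 25→110 °C: 11361 kJ/h
Q = ΔH = 24707 kJ/h = 6.8631 kW
Heat supplied = 6863.1 W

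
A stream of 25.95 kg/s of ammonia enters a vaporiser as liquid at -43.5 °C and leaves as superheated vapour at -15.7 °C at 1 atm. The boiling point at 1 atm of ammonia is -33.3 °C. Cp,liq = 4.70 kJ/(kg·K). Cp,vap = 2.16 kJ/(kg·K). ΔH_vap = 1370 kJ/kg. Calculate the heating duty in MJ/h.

liquid -43.5→-33.3 °C: 47.94 kJ/kg
vaporisation at -33.3 °C: 1370 kJ/kg
vapour -33.3→-15.7 °C: 38.016 kJ/kg
Δh = 47.94 + 1370 + 38.016 = 1456 kJ/kg
Q = ṁ·Δh = 25.95 kg/s × 1456 kJ/kg = 37782 kJ/s
|Q| = 37782 kW = 136020 MJ/h

Q = 136000 MJ/h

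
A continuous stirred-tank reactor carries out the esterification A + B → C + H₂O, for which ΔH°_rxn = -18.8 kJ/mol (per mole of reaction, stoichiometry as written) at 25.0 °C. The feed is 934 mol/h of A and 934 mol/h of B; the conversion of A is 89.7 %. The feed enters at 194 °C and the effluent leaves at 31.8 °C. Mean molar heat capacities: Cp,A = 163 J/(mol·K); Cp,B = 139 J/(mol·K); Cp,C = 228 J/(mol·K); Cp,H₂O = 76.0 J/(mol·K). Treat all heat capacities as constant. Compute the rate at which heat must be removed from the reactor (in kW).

Q_out = 17.1 kW

Extent of reaction ξ = 0.897 × 934 = 837.8 mol/h
Reaction term: ξ·ΔH°_rxn = 837.8 × -18.8 = -15751 kJ/h
Sensible, feed 194→25 °C: -47669 kJ/h
Outlet flows (mol/h): A 96.202, B 96.202, C 837.8, H₂O 837.8
Sensible, products 25→31.8 °C: 1929.5 kJ/h
Q = ΔH = -61491 kJ/h = -17.081 kW
Heat removed = 17.081 kW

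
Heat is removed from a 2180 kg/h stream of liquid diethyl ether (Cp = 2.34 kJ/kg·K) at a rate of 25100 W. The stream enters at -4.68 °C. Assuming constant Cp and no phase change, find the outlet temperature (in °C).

T_out = -22.4 °C

Q = 25100 W = 90360 kJ/h
ΔT = Q/(ṁ·Cp) = 90360/(2180×2.34) = 17.713 K
T_out = -4.68 − 17.713 = -22.393 °C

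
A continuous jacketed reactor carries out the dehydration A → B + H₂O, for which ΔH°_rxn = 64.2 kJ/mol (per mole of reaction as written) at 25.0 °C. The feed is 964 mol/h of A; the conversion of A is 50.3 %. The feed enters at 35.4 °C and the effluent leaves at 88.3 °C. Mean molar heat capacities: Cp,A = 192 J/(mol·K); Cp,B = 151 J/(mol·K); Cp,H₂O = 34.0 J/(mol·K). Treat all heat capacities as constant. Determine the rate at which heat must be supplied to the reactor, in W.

Extent of reaction ξ = 0.503 × 964 = 484.89 mol/h
Reaction term: ξ·ΔH°_rxn = 484.89 × 64.2 = 31130 kJ/h
Sensible, feed 35.4→25 °C: -1924.9 kJ/h
Outlet flows (mol/h): A 479.11, B 484.89, H₂O 484.89
Sensible, products 25→88.3 °C: 11501 kJ/h
Q = ΔH = 40706 kJ/h = 11.307 kW
Heat supplied = 11307 W

Q_in = 11300 W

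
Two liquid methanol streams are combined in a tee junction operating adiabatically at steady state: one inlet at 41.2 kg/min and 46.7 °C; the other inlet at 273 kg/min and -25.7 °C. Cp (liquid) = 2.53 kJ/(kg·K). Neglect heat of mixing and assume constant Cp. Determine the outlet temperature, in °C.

T_out = -16.2 °C

Energy balance with Q = 0: Σ ṁᵢCp,ᵢ(T_out − Tᵢ) = 0
Σ ṁᵢCp,ᵢTᵢ = 41.2×2.53×46.7 + 273×2.53×-25.7 = -12883
Σ ṁᵢCp,ᵢ = 41.2×2.53 + 273×2.53 = 794.93
T_out = -12883 / 794.93 = -16.206 °C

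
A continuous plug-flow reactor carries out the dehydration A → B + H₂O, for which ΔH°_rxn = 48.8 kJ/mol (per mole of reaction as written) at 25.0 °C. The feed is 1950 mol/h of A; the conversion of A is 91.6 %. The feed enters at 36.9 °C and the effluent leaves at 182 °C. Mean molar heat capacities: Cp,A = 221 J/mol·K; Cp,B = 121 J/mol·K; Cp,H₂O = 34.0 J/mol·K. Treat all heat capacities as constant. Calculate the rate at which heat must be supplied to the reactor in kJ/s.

Extent of reaction ξ = 0.916 × 1950 = 1786.2 mol/h
Reaction term: ξ·ΔH°_rxn = 1786.2 × 48.8 = 87167 kJ/h
Sensible, feed 36.9→25 °C: -5128.3 kJ/h
Outlet flows (mol/h): A 163.8, B 1786.2, H₂O 1786.2
Sensible, products 25→182 °C: 49151 kJ/h
Q = ΔH = 131190 kJ/h = 36.441 kW
Heat supplied = 36.441 kJ/s

Q_in = 36.4 kJ/s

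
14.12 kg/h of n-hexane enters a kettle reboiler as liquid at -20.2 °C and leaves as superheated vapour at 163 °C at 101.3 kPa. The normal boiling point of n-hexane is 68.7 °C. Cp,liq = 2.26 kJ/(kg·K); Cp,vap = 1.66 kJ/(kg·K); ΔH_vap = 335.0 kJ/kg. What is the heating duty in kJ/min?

liquid -20.2→68.7 °C: 200.91 kJ/kg
vaporisation at 68.7 °C: 335 kJ/kg
vapour 68.7→163 °C: 156.54 kJ/kg
Δh = 200.91 + 335 + 156.54 = 692.45 kJ/kg
Q = ṁ·Δh = 14.12 kg/h × 692.45 kJ/kg = 9777.4 kJ/h
|Q| = 2.716 kW = 162.96 kJ/min

Q = 163 kJ/min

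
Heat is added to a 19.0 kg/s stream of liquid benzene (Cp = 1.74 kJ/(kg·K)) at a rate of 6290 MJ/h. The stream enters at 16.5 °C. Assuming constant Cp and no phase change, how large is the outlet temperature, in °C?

T_out = 69.4 °C

Q = 6290 MJ/h = 1747.2 kJ/s
ΔT = Q/(ṁ·Cp) = 1747.2/(19.0×1.74) = 52.85 K
T_out = 16.5 + 52.85 = 69.35 °C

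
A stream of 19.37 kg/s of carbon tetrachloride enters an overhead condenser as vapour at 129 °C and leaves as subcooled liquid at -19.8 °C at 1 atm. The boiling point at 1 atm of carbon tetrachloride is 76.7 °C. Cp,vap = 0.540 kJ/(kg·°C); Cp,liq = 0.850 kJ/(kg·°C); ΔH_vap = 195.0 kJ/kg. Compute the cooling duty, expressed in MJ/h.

Q_c = 21300 MJ/h

vapour 129→76.7 °C: -28.242 kJ/kg
condensation at 76.7 °C: -195 kJ/kg
liquid 76.7→-19.8 °C: -82.025 kJ/kg
Δh = -28.242 + -195 + -82.025 = -305.27 kJ/kg
Q = ṁ·Δh = 19.37 kg/s × -305.27 kJ/kg = -5913 kJ/s
|Q| = 5913 kW = 21287 MJ/h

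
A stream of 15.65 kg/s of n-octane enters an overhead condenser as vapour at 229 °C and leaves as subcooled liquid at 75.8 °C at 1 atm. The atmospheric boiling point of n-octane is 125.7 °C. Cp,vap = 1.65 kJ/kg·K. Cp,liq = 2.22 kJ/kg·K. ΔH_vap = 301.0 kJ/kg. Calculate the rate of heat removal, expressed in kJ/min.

Q_c = 547000 kJ/min

vapour 229→125.7 °C: -170.44 kJ/kg
condensation at 125.7 °C: -301 kJ/kg
liquid 125.7→75.8 °C: -110.78 kJ/kg
Δh = -170.44 + -301 + -110.78 = -582.22 kJ/kg
Q = ṁ·Δh = 15.65 kg/s × -582.22 kJ/kg = -9111.8 kJ/s
|Q| = 9111.8 kW = 546710 kJ/min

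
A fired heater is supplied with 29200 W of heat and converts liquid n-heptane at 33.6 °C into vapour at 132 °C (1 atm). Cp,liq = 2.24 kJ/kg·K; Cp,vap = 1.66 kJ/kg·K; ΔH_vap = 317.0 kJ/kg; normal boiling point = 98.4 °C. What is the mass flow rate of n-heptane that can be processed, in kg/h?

Δh = 2.24×(98.4−33.6) + 317.0 + 1.66×(132−98.4) = 517.93 kJ/kg
Q = 29200 W = 29.2 kJ/s = 105120 kJ/h
ṁ = Q/Δh = 105120 / 517.93 = 202.96 kg/h

ṁ = 203 kg/h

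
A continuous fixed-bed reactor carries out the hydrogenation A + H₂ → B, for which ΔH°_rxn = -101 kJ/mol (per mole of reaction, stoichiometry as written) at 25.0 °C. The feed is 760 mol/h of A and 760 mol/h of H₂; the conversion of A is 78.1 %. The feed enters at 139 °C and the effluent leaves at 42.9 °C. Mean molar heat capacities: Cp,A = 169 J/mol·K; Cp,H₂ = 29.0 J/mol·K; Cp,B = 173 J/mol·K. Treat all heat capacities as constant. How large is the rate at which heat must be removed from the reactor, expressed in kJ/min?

Extent of reaction ξ = 0.781 × 760 = 593.56 mol/h
Reaction term: ξ·ΔH°_rxn = 593.56 × -101 = -59950 kJ/h
Sensible, feed 139→25 °C: -17155 kJ/h
Outlet flows (mol/h): A 166.44, H₂ 166.44, B 593.56
Sensible, products 25→42.9 °C: 2428 kJ/h
Q = ΔH = -74676 kJ/h = -20.743 kW
Heat removed = 1244.6 kJ/min

Q_out = 1240 kJ/min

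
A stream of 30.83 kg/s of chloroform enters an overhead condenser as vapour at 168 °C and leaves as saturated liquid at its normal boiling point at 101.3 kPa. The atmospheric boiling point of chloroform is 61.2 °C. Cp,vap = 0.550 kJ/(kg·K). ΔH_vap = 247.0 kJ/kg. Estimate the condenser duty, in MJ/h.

vapour 168→61.2 °C: -58.74 kJ/kg
condensation at 61.2 °C: -247 kJ/kg
Δh = -58.74 + -247 = -305.74 kJ/kg
Q = ṁ·Δh = 30.83 kg/s × -305.74 kJ/kg = -9426 kJ/s
|Q| = 9426 kW = 33933 MJ/h

Q_c = 33900 MJ/h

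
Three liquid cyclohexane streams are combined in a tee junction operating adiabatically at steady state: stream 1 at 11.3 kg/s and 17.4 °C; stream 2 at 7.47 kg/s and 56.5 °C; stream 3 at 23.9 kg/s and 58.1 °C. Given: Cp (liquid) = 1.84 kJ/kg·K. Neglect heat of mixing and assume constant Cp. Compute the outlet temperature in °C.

No heat crosses the boundary, so H_out = H_in.
Σ ṁᵢCp,ᵢTᵢ = 11.3×1.84×17.4 + 7.47×1.84×56.5 + 23.9×1.84×58.1 = 3693.4
Σ ṁᵢCp,ᵢ = 11.3×1.84 + 7.47×1.84 + 23.9×1.84 = 78.513
T_out = 3693.4 / 78.513 = 47.042 °C

T_out = 47.0 °C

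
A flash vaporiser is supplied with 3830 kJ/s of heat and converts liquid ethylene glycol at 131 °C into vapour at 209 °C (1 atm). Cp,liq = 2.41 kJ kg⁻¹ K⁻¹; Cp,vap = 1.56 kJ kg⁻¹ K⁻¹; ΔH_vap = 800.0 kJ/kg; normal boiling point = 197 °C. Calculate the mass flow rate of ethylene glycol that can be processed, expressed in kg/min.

Δh = 2.41×(197−131) + 800.0 + 1.56×(209−197) = 977.78 kJ/kg
Q = 3830 kJ/s = 3830 kJ/s = 229800 kJ/min
ṁ = Q/Δh = 229800 / 977.78 = 235.02 kg/min

ṁ = 235 kg/min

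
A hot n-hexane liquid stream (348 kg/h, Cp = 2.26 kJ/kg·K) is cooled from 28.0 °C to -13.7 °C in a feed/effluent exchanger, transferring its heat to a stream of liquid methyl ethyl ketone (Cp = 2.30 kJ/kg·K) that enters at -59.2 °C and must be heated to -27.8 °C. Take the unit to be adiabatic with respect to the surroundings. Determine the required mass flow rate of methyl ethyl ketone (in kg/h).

Heat released by hot stream: Q = 348 × 2.26 × (28.0 − -13.7) = 32796 kJ/h
Energy balance on cold side (adiabatic exchanger): Q = ṁ_c·Cp_c·(T_c,out − T_c,in)
ṁ_c = 32796 / [2.30 × (-27.8 − -59.2)] = 454.12 kg/h

ṁ_c = 454 kg/h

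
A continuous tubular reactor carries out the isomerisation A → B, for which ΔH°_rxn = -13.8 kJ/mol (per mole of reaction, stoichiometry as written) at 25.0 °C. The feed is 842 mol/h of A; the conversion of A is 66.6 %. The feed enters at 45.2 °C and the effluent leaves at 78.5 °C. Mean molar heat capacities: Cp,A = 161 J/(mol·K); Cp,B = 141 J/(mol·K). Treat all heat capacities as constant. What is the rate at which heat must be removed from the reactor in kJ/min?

Extent of reaction ξ = 0.666 × 842 = 560.77 mol/h
Reaction term: ξ·ΔH°_rxn = 560.77 × -13.8 = -7738.7 kJ/h
Sensible, feed 45.2→25 °C: -2738.4 kJ/h
Outlet flows (mol/h): A 281.23, B 560.77
Sensible, products 25→78.5 °C: 6652.5 kJ/h
Q = ΔH = -3824.5 kJ/h = -1.0624 kW
Heat removed = 63.741 kJ/min

Q_out = 63.7 kJ/min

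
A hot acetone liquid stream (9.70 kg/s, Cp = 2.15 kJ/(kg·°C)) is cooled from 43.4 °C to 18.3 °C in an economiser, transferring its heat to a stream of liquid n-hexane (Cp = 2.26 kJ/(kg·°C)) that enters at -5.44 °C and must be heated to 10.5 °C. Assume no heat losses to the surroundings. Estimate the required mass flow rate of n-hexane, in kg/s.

ṁ_c = 14.5 kg/s

Heat released by hot stream: Q = 9.70 × 2.15 × (43.4 − 18.3) = 523.46 kJ/s
Energy balance on cold side (adiabatic exchanger): Q = ṁ_c·Cp_c·(T_c,out − T_c,in)
ṁ_c = 523.46 / [2.26 × (10.5 − -5.44)] = 14.531 kg/s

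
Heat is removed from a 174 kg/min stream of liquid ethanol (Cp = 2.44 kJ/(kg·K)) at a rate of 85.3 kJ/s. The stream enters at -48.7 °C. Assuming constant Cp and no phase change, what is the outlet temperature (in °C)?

T_out = -60.8 °C

Q = 85.3 kJ/s = 5118 kJ/min
ΔT = Q/(ṁ·Cp) = 5118/(174×2.44) = 12.055 K
T_out = -48.7 − 12.055 = -60.755 °C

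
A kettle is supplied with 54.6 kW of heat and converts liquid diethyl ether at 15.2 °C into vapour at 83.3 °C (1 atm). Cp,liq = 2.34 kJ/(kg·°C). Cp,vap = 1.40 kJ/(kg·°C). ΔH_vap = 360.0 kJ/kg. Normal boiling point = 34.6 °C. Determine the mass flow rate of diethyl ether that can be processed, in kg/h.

Δh = 2.34×(34.6−15.2) + 360.0 + 1.40×(83.3−34.6) = 473.58 kJ/kg
Q = 54.6 kW = 54.6 kJ/s = 196560 kJ/h
ṁ = Q/Δh = 196560 / 473.58 = 415.05 kg/h

ṁ = 415 kg/h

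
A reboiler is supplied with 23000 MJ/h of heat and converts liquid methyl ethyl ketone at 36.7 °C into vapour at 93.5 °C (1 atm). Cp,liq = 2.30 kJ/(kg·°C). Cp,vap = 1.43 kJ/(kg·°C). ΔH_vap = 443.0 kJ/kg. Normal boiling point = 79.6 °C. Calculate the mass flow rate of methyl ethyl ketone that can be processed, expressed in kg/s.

ṁ = 11.4 kg/s

Δh = 2.30×(79.6−36.7) + 443.0 + 1.43×(93.5−79.6) = 561.55 kJ/kg
Q = 23000 MJ/h = 6388.9 kJ/s = 6388.9 kJ/s
ṁ = Q/Δh = 6388.9 / 561.55 = 11.377 kg/s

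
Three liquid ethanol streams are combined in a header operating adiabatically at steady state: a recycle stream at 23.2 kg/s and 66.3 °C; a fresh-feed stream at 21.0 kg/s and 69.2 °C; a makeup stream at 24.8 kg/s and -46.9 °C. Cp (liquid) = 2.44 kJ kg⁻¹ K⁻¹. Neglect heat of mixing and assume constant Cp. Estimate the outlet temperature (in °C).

Adiabatic, steady state ⇒ Σ ṁᵢCp,ᵢ(T_out − Tᵢ) = 0
Σ ṁᵢCp,ᵢTᵢ = 23.2×2.44×66.3 + 21.0×2.44×69.2 + 24.8×2.44×-46.9 = 4460.9
Σ ṁᵢCp,ᵢ = 23.2×2.44 + 21.0×2.44 + 24.8×2.44 = 168.36
T_out = 4460.9 / 168.36 = 26.496 °C

T_out = 26.5 °C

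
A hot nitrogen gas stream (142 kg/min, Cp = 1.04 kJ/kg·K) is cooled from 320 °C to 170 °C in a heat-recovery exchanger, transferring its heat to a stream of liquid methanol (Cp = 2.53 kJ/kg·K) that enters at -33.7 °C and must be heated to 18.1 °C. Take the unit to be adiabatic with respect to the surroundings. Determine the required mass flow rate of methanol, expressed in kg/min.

ṁ_c = 169 kg/min

Heat released by hot stream: Q = 142 × 1.04 × (320 − 170) = 22152 kJ/min
Energy balance on cold side (adiabatic exchanger): Q = ṁ_c·Cp_c·(T_c,out − T_c,in)
ṁ_c = 22152 / [2.53 × (18.1 − -33.7)] = 169.03 kg/min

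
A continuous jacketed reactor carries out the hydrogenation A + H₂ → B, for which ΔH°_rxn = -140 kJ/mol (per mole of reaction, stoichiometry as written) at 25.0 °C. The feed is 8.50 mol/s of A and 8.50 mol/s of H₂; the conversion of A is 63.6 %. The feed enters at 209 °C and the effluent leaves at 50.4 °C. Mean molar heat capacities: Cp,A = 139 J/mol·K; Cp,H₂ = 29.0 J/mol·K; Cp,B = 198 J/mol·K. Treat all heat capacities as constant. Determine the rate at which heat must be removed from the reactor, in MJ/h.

Extent of reaction ξ = 0.636 × 8.50 = 5.406 mol/s
Reaction term: ξ·ΔH°_rxn = 5.406 × -140 = -756.84 kJ/s
Sensible, feed 209→25 °C: -262.75 kJ/s
Outlet flows (mol/s): A 3.094, H₂ 3.094, B 5.406
Sensible, products 25→50.4 °C: 40.391 kJ/s
Q = ΔH = -979.2 kJ/s = -979.2 kW
Heat removed = 3525.1 MJ/h

Q_out = 3530 MJ/h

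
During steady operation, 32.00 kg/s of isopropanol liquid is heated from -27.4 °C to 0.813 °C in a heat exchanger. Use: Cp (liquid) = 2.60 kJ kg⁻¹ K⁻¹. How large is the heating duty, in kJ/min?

Q = 141000 kJ/min

Q = ṁ·Cp·ΔT = 32.00 × 2.60 × (0.813 − -27.4) = 2347.3 kJ/s
Heating duty = 140840 kJ/min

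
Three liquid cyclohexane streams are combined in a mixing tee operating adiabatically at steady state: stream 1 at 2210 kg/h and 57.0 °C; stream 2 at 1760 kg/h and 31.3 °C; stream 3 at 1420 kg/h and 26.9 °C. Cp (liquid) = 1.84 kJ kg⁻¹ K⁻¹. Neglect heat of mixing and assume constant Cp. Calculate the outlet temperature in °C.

No heat crosses the boundary, so H_out = H_in.
Σ ṁᵢCp,ᵢTᵢ = 2210×1.84×57.0 + 1760×1.84×31.3 + 1420×1.84×26.9 = 403430
Σ ṁᵢCp,ᵢ = 2210×1.84 + 1760×1.84 + 1420×1.84 = 9917.6
T_out = 403430 / 9917.6 = 40.678 °C

T_out = 40.7 °C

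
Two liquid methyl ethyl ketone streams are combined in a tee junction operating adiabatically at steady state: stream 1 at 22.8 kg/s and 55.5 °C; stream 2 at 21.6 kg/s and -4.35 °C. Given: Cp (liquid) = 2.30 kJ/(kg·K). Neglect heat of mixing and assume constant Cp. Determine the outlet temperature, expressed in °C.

T_out = 26.4 °C

No heat crosses the boundary, so H_out = H_in.
Σ ṁᵢCp,ᵢTᵢ = 22.8×2.30×55.5 + 21.6×2.30×-4.35 = 2694.3
Σ ṁᵢCp,ᵢ = 22.8×2.30 + 21.6×2.30 = 102.12
T_out = 2694.3 / 102.12 = 26.384 °C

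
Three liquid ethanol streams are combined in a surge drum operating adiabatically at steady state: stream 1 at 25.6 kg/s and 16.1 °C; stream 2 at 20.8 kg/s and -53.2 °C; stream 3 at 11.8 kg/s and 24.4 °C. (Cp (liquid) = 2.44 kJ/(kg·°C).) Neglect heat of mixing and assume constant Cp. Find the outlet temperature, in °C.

T_out = -6.98 °C

Energy balance with Q = 0: Σ ṁᵢCp,ᵢ(T_out − Tᵢ) = 0
Σ ṁᵢCp,ᵢTᵢ = 25.6×2.44×16.1 + 20.8×2.44×-53.2 + 11.8×2.44×24.4 = -991.81
Σ ṁᵢCp,ᵢ = 25.6×2.44 + 20.8×2.44 + 11.8×2.44 = 142.01
T_out = -991.81 / 142.01 = -6.9842 °C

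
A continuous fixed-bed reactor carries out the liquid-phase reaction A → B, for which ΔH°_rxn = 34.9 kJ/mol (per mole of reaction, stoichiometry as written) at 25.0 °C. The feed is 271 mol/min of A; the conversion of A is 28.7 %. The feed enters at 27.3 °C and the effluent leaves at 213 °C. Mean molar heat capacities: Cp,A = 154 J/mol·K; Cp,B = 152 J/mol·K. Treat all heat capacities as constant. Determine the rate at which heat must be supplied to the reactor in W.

Q_in = 174000 W

Extent of reaction ξ = 0.287 × 271 = 77.777 mol/min
Reaction term: ξ·ΔH°_rxn = 77.777 × 34.9 = 2714.4 kJ/min
Sensible, feed 27.3→25 °C: -95.988 kJ/min
Outlet flows (mol/min): A 193.22, B 77.777
Sensible, products 25→213 °C: 7816.7 kJ/min
Q = ΔH = 10435 kJ/min = 173.92 kW
Heat supplied = 173920 W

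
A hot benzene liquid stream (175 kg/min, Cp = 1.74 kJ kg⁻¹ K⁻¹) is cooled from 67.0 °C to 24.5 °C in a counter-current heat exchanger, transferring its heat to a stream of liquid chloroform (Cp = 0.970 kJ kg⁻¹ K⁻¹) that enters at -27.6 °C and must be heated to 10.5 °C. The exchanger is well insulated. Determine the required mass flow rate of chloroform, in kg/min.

ṁ_c = 350 kg/min

Heat released by hot stream: Q = 175 × 1.74 × (67.0 − 24.5) = 12941 kJ/min
Energy balance on cold side (adiabatic exchanger): Q = ṁ_c·Cp_c·(T_c,out − T_c,in)
ṁ_c = 12941 / [0.970 × (10.5 − -27.6)] = 350.17 kg/min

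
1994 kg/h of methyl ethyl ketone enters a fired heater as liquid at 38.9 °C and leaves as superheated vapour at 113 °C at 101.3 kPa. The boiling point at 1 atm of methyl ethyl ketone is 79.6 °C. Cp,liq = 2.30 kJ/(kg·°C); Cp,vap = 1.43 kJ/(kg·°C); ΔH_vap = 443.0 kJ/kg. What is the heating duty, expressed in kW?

Q = 324 kW

liquid 38.9→79.6 °C: 93.61 kJ/kg
vaporisation at 79.6 °C: 443 kJ/kg
vapour 79.6→113 °C: 47.762 kJ/kg
Δh = 93.61 + 443 + 47.762 = 584.37 kJ/kg
Q = ṁ·Δh = 1994 kg/h × 584.37 kJ/kg = 1.1652e+06 kJ/h
|Q| = 323.68 kW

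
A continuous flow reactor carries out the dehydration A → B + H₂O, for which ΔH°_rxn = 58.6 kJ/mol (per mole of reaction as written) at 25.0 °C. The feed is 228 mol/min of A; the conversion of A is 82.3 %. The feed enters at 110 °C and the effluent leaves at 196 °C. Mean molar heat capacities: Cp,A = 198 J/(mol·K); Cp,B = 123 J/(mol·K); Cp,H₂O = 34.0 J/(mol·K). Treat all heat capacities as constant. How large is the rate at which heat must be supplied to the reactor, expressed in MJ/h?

Extent of reaction ξ = 0.823 × 228 = 187.64 mol/min
Reaction term: ξ·ΔH°_rxn = 187.64 × 58.6 = 10996 kJ/min
Sensible, feed 110→25 °C: -3837.2 kJ/min
Outlet flows (mol/min): A 40.356, B 187.64, H₂O 187.64
Sensible, products 25→196 °C: 6404.1 kJ/min
Q = ΔH = 13563 kJ/min = 226.05 kW
Heat supplied = 813.77 MJ/h

Q_in = 814 MJ/h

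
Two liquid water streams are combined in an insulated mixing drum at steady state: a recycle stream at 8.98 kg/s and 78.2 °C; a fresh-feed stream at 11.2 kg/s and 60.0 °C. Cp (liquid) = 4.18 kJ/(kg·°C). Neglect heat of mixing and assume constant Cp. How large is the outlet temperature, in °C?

T_out = 68.1 °C

No heat crosses the boundary, so H_out = H_in.
Σ ṁᵢCp,ᵢTᵢ = 8.98×4.18×78.2 + 11.2×4.18×60.0 = 5744.3
Σ ṁᵢCp,ᵢ = 8.98×4.18 + 11.2×4.18 = 84.352
T_out = 5744.3 / 84.352 = 68.099 °C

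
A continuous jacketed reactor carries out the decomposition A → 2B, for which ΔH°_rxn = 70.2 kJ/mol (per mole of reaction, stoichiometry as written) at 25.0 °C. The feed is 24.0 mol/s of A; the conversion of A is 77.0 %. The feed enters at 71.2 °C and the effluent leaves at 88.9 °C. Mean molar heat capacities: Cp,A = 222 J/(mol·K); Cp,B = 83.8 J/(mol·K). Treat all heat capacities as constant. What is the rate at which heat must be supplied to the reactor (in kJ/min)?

Q_in = 79600 kJ/min

Extent of reaction ξ = 0.770 × 24.0 = 18.48 mol/s
Reaction term: ξ·ΔH°_rxn = 18.48 × 70.2 = 1297.3 kJ/s
Sensible, feed 71.2→25 °C: -246.15 kJ/s
Outlet flows (mol/s): A 5.52, B 36.96
Sensible, products 25→88.9 °C: 276.22 kJ/s
Q = ΔH = 1327.4 kJ/s = 1327.4 kW
Heat supplied = 79642 kJ/min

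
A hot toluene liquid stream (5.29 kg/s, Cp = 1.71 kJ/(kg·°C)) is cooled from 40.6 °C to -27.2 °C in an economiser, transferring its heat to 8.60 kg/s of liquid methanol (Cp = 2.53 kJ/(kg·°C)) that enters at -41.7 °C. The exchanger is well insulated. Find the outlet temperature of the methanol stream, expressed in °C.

Heat released by hot stream: Q = 5.29 × 1.71 × (40.6 − -27.2) = 613.31 kJ/s
Energy balance on cold side (adiabatic exchanger): Q = ṁ_c·Cp_c·(T_c,out − T_c,in)
T_c,out = -41.7 + 613.31/(8.60 × 2.53) = -13.512 °C

T_c,out = -13.5 °C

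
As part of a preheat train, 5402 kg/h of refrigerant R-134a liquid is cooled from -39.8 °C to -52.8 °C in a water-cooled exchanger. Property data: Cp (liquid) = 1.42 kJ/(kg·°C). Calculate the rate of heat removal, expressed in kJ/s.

Q_c = 27.7 kJ/s

Q = ṁ·Cp·ΔT = 5402 × 1.42 × (-52.8 − -39.8) = -99721 kJ/h
Converting: 99721 / 3600 s = 27.7 kW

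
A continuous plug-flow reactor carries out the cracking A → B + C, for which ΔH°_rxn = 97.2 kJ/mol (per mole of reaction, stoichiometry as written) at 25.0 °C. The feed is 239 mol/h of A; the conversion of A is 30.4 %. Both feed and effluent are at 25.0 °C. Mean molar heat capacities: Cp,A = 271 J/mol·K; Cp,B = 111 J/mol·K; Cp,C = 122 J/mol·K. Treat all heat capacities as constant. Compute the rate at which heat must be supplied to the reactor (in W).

Q_in = 1960 W

Extent of reaction ξ = 0.304 × 239 = 72.656 mol/h
Reaction term: ξ·ΔH°_rxn = 72.656 × 97.2 = 7062.2 kJ/h
Q = ΔH = 7062.2 kJ/h = 1.9617 kW
Heat supplied = 1961.7 W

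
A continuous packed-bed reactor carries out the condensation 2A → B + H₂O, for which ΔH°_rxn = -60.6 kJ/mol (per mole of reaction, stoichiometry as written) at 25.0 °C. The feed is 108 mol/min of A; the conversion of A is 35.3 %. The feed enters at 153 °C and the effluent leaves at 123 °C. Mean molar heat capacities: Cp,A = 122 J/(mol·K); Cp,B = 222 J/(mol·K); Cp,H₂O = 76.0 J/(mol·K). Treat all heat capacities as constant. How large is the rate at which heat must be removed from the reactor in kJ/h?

Extent of reaction ξ = 0.353 × 108 / 2 = 19.062 mol/min
Reaction term: ξ·ΔH°_rxn = 19.062 × -60.6 = -1155.2 kJ/min
Sensible, feed 153→25 °C: -1686.5 kJ/min
Outlet flows (mol/min): A 69.876, B 19.062, H₂O 19.062
Sensible, products 25→123 °C: 1392.1 kJ/min
Q = ΔH = -1449.6 kJ/min = -24.159 kW
Heat removed = 86974 kJ/h

Q_out = 87000 kJ/h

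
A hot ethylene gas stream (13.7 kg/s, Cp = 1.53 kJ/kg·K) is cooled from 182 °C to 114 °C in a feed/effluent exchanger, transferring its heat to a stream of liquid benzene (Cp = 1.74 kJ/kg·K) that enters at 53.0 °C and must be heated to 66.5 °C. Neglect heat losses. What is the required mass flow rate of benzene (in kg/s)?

ṁ_c = 60.7 kg/s

Heat released by hot stream: Q = 13.7 × 1.53 × (182 − 114) = 1425.3 kJ/s
Energy balance on cold side (adiabatic exchanger): Q = ṁ_c·Cp_c·(T_c,out − T_c,in)
ṁ_c = 1425.3 / [1.74 × (66.5 − 53.0)] = 60.679 kg/s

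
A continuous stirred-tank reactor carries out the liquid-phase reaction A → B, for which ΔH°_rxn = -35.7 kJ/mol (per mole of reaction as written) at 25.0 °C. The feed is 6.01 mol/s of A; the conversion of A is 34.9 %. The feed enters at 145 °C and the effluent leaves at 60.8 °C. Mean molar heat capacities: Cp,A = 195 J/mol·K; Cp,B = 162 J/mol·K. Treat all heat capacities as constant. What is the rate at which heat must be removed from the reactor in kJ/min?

Extent of reaction ξ = 0.349 × 6.01 = 2.0975 mol/s
Reaction term: ξ·ΔH°_rxn = 2.0975 × -35.7 = -74.88 kJ/s
Sensible, feed 145→25 °C: -140.63 kJ/s
Outlet flows (mol/s): A 3.9125, B 2.0975
Sensible, products 25→60.8 °C: 39.478 kJ/s
Q = ΔH = -176.04 kJ/s = -176.04 kW
Heat removed = 10562 kJ/min

Q_out = 10600 kJ/min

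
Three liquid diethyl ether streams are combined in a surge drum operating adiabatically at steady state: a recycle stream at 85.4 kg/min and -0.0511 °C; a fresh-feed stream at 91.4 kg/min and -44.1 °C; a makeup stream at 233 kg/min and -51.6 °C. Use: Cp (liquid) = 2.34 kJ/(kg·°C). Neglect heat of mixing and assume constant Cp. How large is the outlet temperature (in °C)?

T_out = -39.2 °C

Adiabatic, steady state ⇒ Σ ṁᵢCp,ᵢ(T_out − Tᵢ) = 0
T_out = Σ ṁᵢCp,ᵢTᵢ / Σ ṁᵢCp,ᵢ
      = -37575 / 958.93 = -39.185 °C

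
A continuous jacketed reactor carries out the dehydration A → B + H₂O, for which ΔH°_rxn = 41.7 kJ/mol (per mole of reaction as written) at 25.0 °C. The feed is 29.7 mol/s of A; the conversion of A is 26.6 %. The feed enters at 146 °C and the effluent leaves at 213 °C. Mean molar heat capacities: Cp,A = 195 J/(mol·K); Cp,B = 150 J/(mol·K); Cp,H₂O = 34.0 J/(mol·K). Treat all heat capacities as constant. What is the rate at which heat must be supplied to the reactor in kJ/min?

Q_in = 42100 kJ/min

Extent of reaction ξ = 0.266 × 29.7 = 7.9002 mol/s
Reaction term: ξ·ΔH°_rxn = 7.9002 × 41.7 = 329.44 kJ/s
Sensible, feed 146→25 °C: -700.77 kJ/s
Outlet flows (mol/s): A 21.8, B 7.9002, H₂O 7.9002
Sensible, products 25→213 °C: 1072.5 kJ/s
Q = ΔH = 701.13 kJ/s = 701.13 kW
Heat supplied = 42068 kJ/min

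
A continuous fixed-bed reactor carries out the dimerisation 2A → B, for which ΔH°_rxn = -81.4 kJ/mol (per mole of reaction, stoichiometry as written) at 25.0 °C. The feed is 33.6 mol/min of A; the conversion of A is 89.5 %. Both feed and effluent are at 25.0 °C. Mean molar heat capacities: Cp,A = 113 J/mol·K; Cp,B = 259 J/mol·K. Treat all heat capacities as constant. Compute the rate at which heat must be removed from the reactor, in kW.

Extent of reaction ξ = 0.895 × 33.6 / 2 = 15.036 mol/min
Reaction term: ξ·ΔH°_rxn = 15.036 × -81.4 = -1223.9 kJ/min
Q = ΔH = -1223.9 kJ/min = -20.399 kW
Heat removed = 20.399 kW

Q_out = 20.4 kW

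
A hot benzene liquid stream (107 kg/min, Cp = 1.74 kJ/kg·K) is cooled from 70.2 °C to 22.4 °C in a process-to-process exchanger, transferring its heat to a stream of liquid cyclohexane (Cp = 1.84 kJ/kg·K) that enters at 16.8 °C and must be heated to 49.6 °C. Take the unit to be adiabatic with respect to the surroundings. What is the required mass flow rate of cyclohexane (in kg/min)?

ṁ_c = 147 kg/min

Heat released by hot stream: Q = 107 × 1.74 × (70.2 − 22.4) = 8899.4 kJ/min
Energy balance on cold side (adiabatic exchanger): Q = ṁ_c·Cp_c·(T_c,out − T_c,in)
ṁ_c = 8899.4 / [1.84 × (49.6 − 16.8)] = 147.46 kg/min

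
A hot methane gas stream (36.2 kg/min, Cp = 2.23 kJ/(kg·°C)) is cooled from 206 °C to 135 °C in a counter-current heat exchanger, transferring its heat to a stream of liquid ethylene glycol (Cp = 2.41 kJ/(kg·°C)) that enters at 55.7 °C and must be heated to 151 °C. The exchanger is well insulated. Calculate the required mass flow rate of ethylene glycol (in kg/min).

ṁ_c = 25.0 kg/min

Heat released by hot stream: Q = 36.2 × 2.23 × (206 − 135) = 5731.5 kJ/min
Energy balance on cold side (adiabatic exchanger): Q = ṁ_c·Cp_c·(T_c,out − T_c,in)
ṁ_c = 5731.5 / [2.41 × (151 − 55.7)] = 24.955 kg/min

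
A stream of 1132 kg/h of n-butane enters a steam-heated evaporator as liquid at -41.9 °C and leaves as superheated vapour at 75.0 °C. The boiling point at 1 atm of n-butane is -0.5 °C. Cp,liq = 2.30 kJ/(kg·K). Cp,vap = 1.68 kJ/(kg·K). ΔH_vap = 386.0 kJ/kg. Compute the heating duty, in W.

liquid -41.9→-0.5 °C: 95.22 kJ/kg
vaporisation at -0.5 °C: 386 kJ/kg
vapour -0.5→75.0 °C: 126.84 kJ/kg
Δh = 95.22 + 386 + 126.84 = 608.06 kJ/kg
Q = ṁ·Δh = 1132 kg/h × 608.06 kJ/kg = 688320 kJ/h
|Q| = 191.2 kW = 191200 W

Q = 191000 W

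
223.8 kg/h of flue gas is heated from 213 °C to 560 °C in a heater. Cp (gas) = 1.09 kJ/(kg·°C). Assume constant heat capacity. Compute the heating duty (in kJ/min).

Q = 1410 kJ/min

Q = ṁ·Cp·ΔT = 223.8 × 1.09 × (560 − 213) = 84648 kJ/h
Converting: 84648 / 3600 s = 23.513 kW
Heating duty = 1410.8 kJ/min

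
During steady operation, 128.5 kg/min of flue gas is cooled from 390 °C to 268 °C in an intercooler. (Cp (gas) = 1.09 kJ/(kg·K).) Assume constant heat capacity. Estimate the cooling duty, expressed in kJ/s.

Q_c = 285 kJ/s

Q = ṁ·Cp·ΔT = 128.5 × 1.09 × (268 − 390) = -17088 kJ/min
Converting: 17088 / 60 s = 284.8 kW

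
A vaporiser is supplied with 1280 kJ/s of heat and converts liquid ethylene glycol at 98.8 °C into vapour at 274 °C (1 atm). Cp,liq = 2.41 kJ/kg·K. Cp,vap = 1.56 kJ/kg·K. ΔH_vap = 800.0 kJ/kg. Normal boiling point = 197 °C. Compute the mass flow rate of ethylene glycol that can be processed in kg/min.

ṁ = 66.4 kg/min

Δh = 2.41×(197−98.8) + 800.0 + 1.56×(274−197) = 1156.8 kJ/kg
Q = 1280 kJ/s = 1280 kJ/s = 76800 kJ/min
ṁ = Q/Δh = 76800 / 1156.8 = 66.391 kg/min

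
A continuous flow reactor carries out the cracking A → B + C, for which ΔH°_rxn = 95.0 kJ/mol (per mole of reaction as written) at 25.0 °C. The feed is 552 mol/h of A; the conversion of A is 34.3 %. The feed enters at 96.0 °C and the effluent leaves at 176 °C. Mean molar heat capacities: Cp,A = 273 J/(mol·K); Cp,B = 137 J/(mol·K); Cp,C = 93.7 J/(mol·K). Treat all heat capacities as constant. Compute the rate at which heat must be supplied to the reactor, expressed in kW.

Extent of reaction ξ = 0.343 × 552 = 189.34 mol/h
Reaction term: ξ·ΔH°_rxn = 189.34 × 95.0 = 17987 kJ/h
Sensible, feed 96.0→25 °C: -10699 kJ/h
Outlet flows (mol/h): A 362.66, B 189.34, C 189.34
Sensible, products 25→176 °C: 21546 kJ/h
Q = ΔH = 28833 kJ/h = 8.0092 kW
Heat supplied = 8.0092 kW

Q_in = 8.01 kW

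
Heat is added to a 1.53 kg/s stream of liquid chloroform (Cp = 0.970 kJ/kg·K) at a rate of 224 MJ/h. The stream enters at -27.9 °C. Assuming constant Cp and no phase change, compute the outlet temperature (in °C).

T_out = 14.0 °C

Q = 224 MJ/h = 62.222 kJ/s
ΔT = Q/(ṁ·Cp) = 62.222/(1.53×0.970) = 41.926 K
T_out = -27.9 + 41.926 = 14.026 °C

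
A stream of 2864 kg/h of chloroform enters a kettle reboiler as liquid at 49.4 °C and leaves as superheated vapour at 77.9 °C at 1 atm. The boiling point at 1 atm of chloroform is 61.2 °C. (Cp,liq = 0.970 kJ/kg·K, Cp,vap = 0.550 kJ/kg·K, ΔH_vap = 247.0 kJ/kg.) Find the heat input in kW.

liquid 49.4→61.2 °C: 11.446 kJ/kg
vaporisation at 61.2 °C: 247 kJ/kg
vapour 61.2→77.9 °C: 9.185 kJ/kg
Δh = 11.446 + 247 + 9.185 = 267.63 kJ/kg
Q = ṁ·Δh = 2864 kg/h × 267.63 kJ/kg = 766500 kJ/h
|Q| = 212.92 kW

Q = 213 kW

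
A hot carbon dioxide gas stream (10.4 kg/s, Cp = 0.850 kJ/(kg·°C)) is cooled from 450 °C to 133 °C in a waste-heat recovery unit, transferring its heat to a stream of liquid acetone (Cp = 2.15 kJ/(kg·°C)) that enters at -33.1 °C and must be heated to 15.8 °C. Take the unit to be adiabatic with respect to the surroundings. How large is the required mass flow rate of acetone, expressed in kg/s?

Heat released by hot stream: Q = 10.4 × 0.850 × (450 − 133) = 2802.3 kJ/s
Energy balance on cold side (adiabatic exchanger): Q = ṁ_c·Cp_c·(T_c,out − T_c,in)
ṁ_c = 2802.3 / [2.15 × (15.8 − -33.1)] = 26.654 kg/s

ṁ_c = 26.7 kg/s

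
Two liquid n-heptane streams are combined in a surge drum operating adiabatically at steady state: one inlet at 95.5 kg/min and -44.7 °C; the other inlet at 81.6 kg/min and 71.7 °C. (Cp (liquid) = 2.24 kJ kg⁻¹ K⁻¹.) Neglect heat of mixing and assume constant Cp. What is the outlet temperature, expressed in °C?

T_out = 8.93 °C

Energy balance with Q = 0: Σ ṁᵢCp,ᵢ(T_out − Tᵢ) = 0
Σ ṁᵢCp,ᵢTᵢ = 95.5×2.24×-44.7 + 81.6×2.24×71.7 = 3543.4
Σ ṁᵢCp,ᵢ = 95.5×2.24 + 81.6×2.24 = 396.7
T_out = 3543.4 / 396.7 = 8.9321 °C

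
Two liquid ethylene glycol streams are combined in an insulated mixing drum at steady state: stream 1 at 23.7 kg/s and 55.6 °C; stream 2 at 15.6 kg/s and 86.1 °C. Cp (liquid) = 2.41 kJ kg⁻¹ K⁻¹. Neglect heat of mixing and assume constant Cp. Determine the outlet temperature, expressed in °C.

No heat crosses the boundary, so H_out = H_in.
T_out = Σ ṁᵢCp,ᵢTᵢ / Σ ṁᵢCp,ᵢ
      = 6412.7 / 94.713 = 67.707 °C

T_out = 67.7 °C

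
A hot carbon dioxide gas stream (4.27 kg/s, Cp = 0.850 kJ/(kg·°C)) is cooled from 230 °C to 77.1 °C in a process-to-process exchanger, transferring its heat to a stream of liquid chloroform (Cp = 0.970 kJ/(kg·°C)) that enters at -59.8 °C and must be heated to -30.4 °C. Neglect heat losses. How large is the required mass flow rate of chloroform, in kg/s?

ṁ_c = 19.5 kg/s

Heat released by hot stream: Q = 4.27 × 0.850 × (230 − 77.1) = 554.95 kJ/s
Energy balance on cold side (adiabatic exchanger): Q = ṁ_c·Cp_c·(T_c,out − T_c,in)
ṁ_c = 554.95 / [0.970 × (-30.4 − -59.8)] = 19.46 kg/s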